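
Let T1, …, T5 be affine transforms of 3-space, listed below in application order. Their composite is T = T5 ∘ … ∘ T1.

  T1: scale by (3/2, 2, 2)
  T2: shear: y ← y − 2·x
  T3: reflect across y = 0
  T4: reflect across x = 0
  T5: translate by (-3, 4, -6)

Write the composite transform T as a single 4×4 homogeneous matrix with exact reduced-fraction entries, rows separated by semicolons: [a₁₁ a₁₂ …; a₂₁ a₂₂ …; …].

T1 = [3/2 0 0 0; 0 2 0 0; 0 0 2 0; 0 0 0 1]
T2·T1 = [3/2 0 0 0; -3 2 0 0; 0 0 2 0; 0 0 0 1]
T3·…·T1 = [3/2 0 0 0; 3 -2 0 0; 0 0 2 0; 0 0 0 1]
T4·…·T1 = [-3/2 0 0 0; 3 -2 0 0; 0 0 2 0; 0 0 0 1]
T5·…·T1 = [-3/2 0 0 -3; 3 -2 0 4; 0 0 2 -6; 0 0 0 1]

T = [-3/2 0 0 -3; 3 -2 0 4; 0 0 2 -6; 0 0 0 1]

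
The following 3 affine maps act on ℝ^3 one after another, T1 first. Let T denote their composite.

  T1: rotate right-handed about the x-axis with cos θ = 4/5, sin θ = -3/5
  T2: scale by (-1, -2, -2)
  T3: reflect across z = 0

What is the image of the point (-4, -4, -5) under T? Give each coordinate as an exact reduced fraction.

T(p) = (4, 62/5, -16/5)

T1 rotate right-handed about the x-axis with cos θ = 4/5, sin θ = -3/5: (-4, -4, -5) → (-4, -31/5, -8/5)
T2 scale by (-1, -2, -2): (-4, -31/5, -8/5) → (4, 62/5, 16/5)
T3 reflect across z = 0: (4, 62/5, 16/5) → (4, 62/5, -16/5)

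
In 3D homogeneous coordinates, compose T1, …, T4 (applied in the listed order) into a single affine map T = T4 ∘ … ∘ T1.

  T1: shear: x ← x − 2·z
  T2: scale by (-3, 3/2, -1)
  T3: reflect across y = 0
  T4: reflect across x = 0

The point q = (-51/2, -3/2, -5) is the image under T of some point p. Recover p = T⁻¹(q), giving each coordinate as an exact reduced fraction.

p = (3/2, 1, 5)

T1 = [1 0 -2 0; 0 1 0 0; 0 0 1 0; 0 0 0 1]
T2·T1 = [-3 0 6 0; 0 3/2 0 0; 0 0 -1 0; 0 0 0 1]
T3·…·T1 = [-3 0 6 0; 0 -3/2 0 0; 0 0 -1 0; 0 0 0 1]
T4·…·T1 = [3 0 -6 0; 0 -3/2 0 0; 0 0 -1 0; 0 0 0 1]
det M = 9/2; M⁻¹ = [1/3 0 -2 0; 0 -2/3 0 0; 0 0 -1 0; 0 0 0 1]
M⁻¹ · (-51/2, -3/2, -5)ᵀ = (3/2, 1, 5)ᵀ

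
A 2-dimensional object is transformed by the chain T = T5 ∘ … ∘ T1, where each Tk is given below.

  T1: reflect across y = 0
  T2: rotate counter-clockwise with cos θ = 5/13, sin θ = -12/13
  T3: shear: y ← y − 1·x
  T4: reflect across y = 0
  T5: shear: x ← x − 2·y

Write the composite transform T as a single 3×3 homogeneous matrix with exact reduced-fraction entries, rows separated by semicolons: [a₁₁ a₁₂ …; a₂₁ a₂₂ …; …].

T1 = [1 0 0; 0 -1 0; 0 0 1]
T2·T1 = [5/13 -12/13 0; -12/13 -5/13 0; 0 0 1]
T3·…·T1 = [5/13 -12/13 0; -17/13 7/13 0; 0 0 1]
T4·…·T1 = [5/13 -12/13 0; 17/13 -7/13 0; 0 0 1]
T5·…·T1 = [-29/13 2/13 0; 17/13 -7/13 0; 0 0 1]

T = [-29/13 2/13 0; 17/13 -7/13 0; 0 0 1]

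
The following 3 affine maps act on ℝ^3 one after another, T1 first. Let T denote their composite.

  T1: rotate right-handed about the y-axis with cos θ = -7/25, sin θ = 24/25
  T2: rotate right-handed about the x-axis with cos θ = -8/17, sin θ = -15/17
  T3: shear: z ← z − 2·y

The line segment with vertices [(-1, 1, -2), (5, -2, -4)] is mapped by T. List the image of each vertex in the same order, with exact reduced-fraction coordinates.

image vertices: (-41/25, 74/85, -1419/425), (-131/25, -196/85, 3446/425)

T1 rotate right-handed about the y-axis with cos θ = -7/25, sin θ = 24/25: (-1, 1, -2) → (-41/25, 1, 38/25); (5, -2, -4) → (-131/25, -2, -92/25)
T2 rotate right-handed about the x-axis with cos θ = -8/17, sin θ = -15/17: (-41/25, 1, 38/25) → (-41/25, 74/85, -679/425); (-131/25, -2, -92/25) → (-131/25, -196/85, 1486/425)
T3 shear: z ← z − 2·y: (-41/25, 74/85, -679/425) → (-41/25, 74/85, -1419/425); (-131/25, -196/85, 1486/425) → (-131/25, -196/85, 3446/425)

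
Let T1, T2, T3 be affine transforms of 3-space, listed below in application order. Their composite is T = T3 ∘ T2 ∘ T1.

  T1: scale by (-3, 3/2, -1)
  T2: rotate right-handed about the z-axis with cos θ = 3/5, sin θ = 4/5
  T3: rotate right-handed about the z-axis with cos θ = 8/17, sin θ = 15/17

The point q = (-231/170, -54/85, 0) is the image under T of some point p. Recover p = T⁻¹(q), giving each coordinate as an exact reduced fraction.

p = (0, 1, 0)

T1 = [-3 0 0 0; 0 3/2 0 0; 0 0 -1 0; 0 0 0 1]
T2·T1 = [-9/5 -6/5 0 0; -12/5 9/10 0 0; 0 0 -1 0; 0 0 0 1]
T3·…·T1 = [108/85 -231/170 0 0; -231/85 -54/85 0 0; 0 0 -1 0; 0 0 0 1]
det M = 9/2; M⁻¹ = [12/85 -77/255 0 0; -154/255 -24/85 0 0; 0 0 -1 0; 0 0 0 1]
M⁻¹ · (-231/170, -54/85, 0)ᵀ = (0, 1, 0)ᵀ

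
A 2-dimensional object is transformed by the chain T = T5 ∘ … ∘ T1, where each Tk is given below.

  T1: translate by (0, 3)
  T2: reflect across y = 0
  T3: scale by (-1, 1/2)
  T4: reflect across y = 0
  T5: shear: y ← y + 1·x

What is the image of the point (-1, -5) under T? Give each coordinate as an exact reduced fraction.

T(p) = (1, 0)

T1 translate by (0, 3): (-1, -5) → (-1, -2)
T2 reflect across y = 0: (-1, -2) → (-1, 2)
T3 scale by (-1, 1/2): (-1, 2) → (1, 1)
T4 reflect across y = 0: (1, 1) → (1, -1)
T5 shear: y ← y + 1·x: (1, -1) → (1, 0)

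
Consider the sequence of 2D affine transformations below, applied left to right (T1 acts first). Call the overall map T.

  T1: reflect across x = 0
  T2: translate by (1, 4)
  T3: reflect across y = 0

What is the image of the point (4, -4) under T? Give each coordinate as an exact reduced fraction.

T1 reflect across x = 0: (4, -4) → (-4, -4)
T2 translate by (1, 4): (-4, -4) → (-3, 0)
T3 reflect across y = 0: (-3, 0) → (-3, 0)

T(p) = (-3, 0)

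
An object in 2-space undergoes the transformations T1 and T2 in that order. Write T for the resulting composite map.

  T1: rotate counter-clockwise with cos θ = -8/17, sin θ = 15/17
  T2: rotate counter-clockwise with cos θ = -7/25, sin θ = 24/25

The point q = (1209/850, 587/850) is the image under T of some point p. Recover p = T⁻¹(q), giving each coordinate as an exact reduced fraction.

p = (-3/2, 1/2)

T1 = [-8/17 -15/17 0; 15/17 -8/17 0; 0 0 1]
T2·T1 = [-304/425 297/425 0; -297/425 -304/425 0; 0 0 1]
det M = 1; M⁻¹ = [-304/425 -297/425 0; 297/425 -304/425 0; 0 0 1]
M⁻¹ · (1209/850, 587/850)ᵀ = (-3/2, 1/2)ᵀ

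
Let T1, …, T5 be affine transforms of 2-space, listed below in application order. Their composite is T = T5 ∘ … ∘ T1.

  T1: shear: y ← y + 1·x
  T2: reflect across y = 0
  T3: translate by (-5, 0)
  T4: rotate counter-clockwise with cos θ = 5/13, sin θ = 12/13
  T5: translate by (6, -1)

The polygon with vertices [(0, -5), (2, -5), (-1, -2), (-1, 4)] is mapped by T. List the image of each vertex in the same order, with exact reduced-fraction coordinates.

image vertices: (-7/13, -48/13), (27/13, -34/13), (12/13, -70/13), (84/13, -100/13)

T1 shear: y ← y + 1·x: (0, -5) → (0, -5); (2, -5) → (2, -3); (-1, -2) → (-1, -3); (-1, 4) → (-1, 3)
T2 reflect across y = 0: (0, -5) → (0, 5); (2, -3) → (2, 3); (-1, -3) → (-1, 3); (-1, 3) → (-1, -3)
T3 translate by (-5, 0): (0, 5) → (-5, 5); (2, 3) → (-3, 3); (-1, 3) → (-6, 3); (-1, -3) → (-6, -3)
T4 rotate counter-clockwise with cos θ = 5/13, sin θ = 12/13: (-5, 5) → (-85/13, -35/13); (-3, 3) → (-51/13, -21/13); (-6, 3) → (-66/13, -57/13); (-6, -3) → (6/13, -87/13)
T5 translate by (6, -1): (-85/13, -35/13) → (-7/13, -48/13); (-51/13, -21/13) → (27/13, -34/13); (-66/13, -57/13) → (12/13, -70/13); (6/13, -87/13) → (84/13, -100/13)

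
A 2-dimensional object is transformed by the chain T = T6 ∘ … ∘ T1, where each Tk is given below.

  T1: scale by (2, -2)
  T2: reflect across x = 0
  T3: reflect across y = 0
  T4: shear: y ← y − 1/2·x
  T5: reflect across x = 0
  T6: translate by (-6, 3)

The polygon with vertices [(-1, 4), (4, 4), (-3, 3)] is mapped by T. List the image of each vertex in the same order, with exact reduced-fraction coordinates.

image vertices: (-8, 10), (2, 15), (-12, 6)

T1 scale by (2, -2): (-1, 4) → (-2, -8); (4, 4) → (8, -8); (-3, 3) → (-6, -6)
T2 reflect across x = 0: (-2, -8) → (2, -8); (8, -8) → (-8, -8); (-6, -6) → (6, -6)
T3 reflect across y = 0: (2, -8) → (2, 8); (-8, -8) → (-8, 8); (6, -6) → (6, 6)
T4 shear: y ← y − 1/2·x: (2, 8) → (2, 7); (-8, 8) → (-8, 12); (6, 6) → (6, 3)
T5 reflect across x = 0: (2, 7) → (-2, 7); (-8, 12) → (8, 12); (6, 3) → (-6, 3)
T6 translate by (-6, 3): (-2, 7) → (-8, 10); (8, 12) → (2, 15); (-6, 3) → (-12, 6)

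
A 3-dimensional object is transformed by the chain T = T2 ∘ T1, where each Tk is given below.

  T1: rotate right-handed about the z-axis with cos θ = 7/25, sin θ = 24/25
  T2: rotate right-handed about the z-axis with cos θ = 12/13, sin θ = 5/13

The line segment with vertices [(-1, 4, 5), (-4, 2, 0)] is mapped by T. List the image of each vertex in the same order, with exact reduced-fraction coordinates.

T1 rotate right-handed about the z-axis with cos θ = 7/25, sin θ = 24/25: (-1, 4, 5) → (-103/25, 4/25, 5); (-4, 2, 0) → (-76/25, -82/25, 0)
T2 rotate right-handed about the z-axis with cos θ = 12/13, sin θ = 5/13: (-103/25, 4/25, 5) → (-1256/325, -467/325, 5); (-76/25, -82/25, 0) → (-502/325, -1364/325, 0)

image vertices: (-1256/325, -467/325, 5), (-502/325, -1364/325, 0)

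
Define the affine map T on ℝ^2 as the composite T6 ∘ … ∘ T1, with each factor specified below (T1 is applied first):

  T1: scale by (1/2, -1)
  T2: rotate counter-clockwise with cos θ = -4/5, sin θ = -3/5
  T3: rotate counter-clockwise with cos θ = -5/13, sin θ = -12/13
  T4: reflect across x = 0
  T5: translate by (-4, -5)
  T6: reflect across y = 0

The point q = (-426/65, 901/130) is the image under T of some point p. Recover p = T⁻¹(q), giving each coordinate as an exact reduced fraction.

T1 = [1/2 0 0; 0 -1 0; 0 0 1]
T2·T1 = [-2/5 -3/5 0; -3/10 4/5 0; 0 0 1]
T3·…·T1 = [-8/65 63/65 0; 63/130 16/65 0; 0 0 1]
T4·…·T1 = [8/65 -63/65 0; 63/130 16/65 0; 0 0 1]
T5·…·T1 = [8/65 -63/65 -4; 63/130 16/65 -5; 0 0 1]
T6·…·T1 = [8/65 -63/65 -4; -63/130 -16/65 5; 0 0 1]
det M = -1/2; M⁻¹ = [32/65 -126/65 758/65; -63/65 -16/65 -172/65; 0 0 1]
M⁻¹ · (-426/65, 901/130)ᵀ = (-5, 2)ᵀ

p = (-5, 2)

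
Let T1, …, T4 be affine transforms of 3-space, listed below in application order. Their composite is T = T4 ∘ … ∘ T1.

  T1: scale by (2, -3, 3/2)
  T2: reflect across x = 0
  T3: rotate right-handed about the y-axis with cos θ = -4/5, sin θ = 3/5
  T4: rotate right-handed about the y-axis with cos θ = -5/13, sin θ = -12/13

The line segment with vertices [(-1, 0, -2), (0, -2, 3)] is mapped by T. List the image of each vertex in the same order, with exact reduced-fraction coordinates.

T1 scale by (2, -3, 3/2): (-1, 0, -2) → (-2, 0, -3); (0, -2, 3) → (0, 6, 9/2)
T2 reflect across x = 0: (-2, 0, -3) → (2, 0, -3); (0, 6, 9/2) → (0, 6, 9/2)
T3 rotate right-handed about the y-axis with cos θ = -4/5, sin θ = 3/5: (2, 0, -3) → (-17/5, 0, 6/5); (0, 6, 9/2) → (27/10, 6, -18/5)
T4 rotate right-handed about the y-axis with cos θ = -5/13, sin θ = -12/13: (-17/5, 0, 6/5) → (1/5, 0, -18/5); (27/10, 6, -18/5) → (297/130, 6, 252/65)

image vertices: (1/5, 0, -18/5), (297/130, 6, 252/65)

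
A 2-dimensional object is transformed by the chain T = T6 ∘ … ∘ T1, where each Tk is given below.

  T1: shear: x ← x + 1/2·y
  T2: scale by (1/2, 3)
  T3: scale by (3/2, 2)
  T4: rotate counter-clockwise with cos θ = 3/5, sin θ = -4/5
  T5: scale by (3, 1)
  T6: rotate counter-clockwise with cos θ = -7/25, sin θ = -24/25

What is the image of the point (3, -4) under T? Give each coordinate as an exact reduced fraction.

T(p) = (27/20, 291/5)

T1 shear: x ← x + 1/2·y: (3, -4) → (1, -4)
T2 scale by (1/2, 3): (1, -4) → (1/2, -12)
T3 scale by (3/2, 2): (1/2, -12) → (3/4, -24)
T4 rotate counter-clockwise with cos θ = 3/5, sin θ = -4/5: (3/4, -24) → (-75/4, -15)
T5 scale by (3, 1): (-75/4, -15) → (-225/4, -15)
T6 rotate counter-clockwise with cos θ = -7/25, sin θ = -24/25: (-225/4, -15) → (27/20, 291/5)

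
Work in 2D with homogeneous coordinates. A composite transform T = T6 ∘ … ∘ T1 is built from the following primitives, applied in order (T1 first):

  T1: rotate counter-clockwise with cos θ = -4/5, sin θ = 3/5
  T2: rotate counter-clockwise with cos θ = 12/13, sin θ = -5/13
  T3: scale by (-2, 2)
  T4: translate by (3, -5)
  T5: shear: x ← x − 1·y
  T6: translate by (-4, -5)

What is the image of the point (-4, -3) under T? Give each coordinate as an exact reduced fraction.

T(p) = (-18/13, -180/13)

T1 rotate counter-clockwise with cos θ = -4/5, sin θ = 3/5: (-4, -3) → (5, 0)
T2 rotate counter-clockwise with cos θ = 12/13, sin θ = -5/13: (5, 0) → (60/13, -25/13)
T3 scale by (-2, 2): (60/13, -25/13) → (-120/13, -50/13)
T4 translate by (3, -5): (-120/13, -50/13) → (-81/13, -115/13)
T5 shear: x ← x − 1·y: (-81/13, -115/13) → (34/13, -115/13)
T6 translate by (-4, -5): (34/13, -115/13) → (-18/13, -180/13)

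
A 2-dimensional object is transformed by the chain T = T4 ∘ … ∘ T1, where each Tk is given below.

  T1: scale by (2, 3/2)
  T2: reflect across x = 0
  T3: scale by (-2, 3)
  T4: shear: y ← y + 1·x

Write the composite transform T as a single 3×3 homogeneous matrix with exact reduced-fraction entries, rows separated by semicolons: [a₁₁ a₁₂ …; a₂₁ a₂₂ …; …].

T = [4 0 0; 4 9/2 0; 0 0 1]

T1 = [2 0 0; 0 3/2 0; 0 0 1]
T2·T1 = [-2 0 0; 0 3/2 0; 0 0 1]
T3·…·T1 = [4 0 0; 0 9/2 0; 0 0 1]
T4·…·T1 = [4 0 0; 4 9/2 0; 0 0 1]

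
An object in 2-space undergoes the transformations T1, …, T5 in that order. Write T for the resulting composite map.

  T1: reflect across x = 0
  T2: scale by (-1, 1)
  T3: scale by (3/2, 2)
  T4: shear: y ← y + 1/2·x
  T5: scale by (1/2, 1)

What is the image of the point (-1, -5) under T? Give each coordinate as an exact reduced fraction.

T(p) = (-3/4, -43/4)

T1 reflect across x = 0: (-1, -5) → (1, -5)
T2 scale by (-1, 1): (1, -5) → (-1, -5)
T3 scale by (3/2, 2): (-1, -5) → (-3/2, -10)
T4 shear: y ← y + 1/2·x: (-3/2, -10) → (-3/2, -43/4)
T5 scale by (1/2, 1): (-3/2, -43/4) → (-3/4, -43/4)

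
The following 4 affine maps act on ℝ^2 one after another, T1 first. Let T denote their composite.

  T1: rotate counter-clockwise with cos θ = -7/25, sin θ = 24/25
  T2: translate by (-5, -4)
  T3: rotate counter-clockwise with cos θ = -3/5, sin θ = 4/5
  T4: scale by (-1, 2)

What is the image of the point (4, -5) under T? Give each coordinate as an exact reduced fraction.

T1 rotate counter-clockwise with cos θ = -7/25, sin θ = 24/25: (4, -5) → (92/25, 131/25)
T2 translate by (-5, -4): (92/25, 131/25) → (-33/25, 31/25)
T3 rotate counter-clockwise with cos θ = -3/5, sin θ = 4/5: (-33/25, 31/25) → (-1/5, -9/5)
T4 scale by (-1, 2): (-1/5, -9/5) → (1/5, -18/5)

T(p) = (1/5, -18/5)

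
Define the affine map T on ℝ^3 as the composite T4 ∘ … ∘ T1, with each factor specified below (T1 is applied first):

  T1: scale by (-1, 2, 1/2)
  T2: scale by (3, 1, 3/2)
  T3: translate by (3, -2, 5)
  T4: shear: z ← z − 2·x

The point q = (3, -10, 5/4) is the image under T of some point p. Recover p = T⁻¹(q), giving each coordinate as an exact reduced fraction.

p = (0, -4, 3)

T1 = [-1 0 0 0; 0 2 0 0; 0 0 1/2 0; 0 0 0 1]
T2·T1 = [-3 0 0 0; 0 2 0 0; 0 0 3/4 0; 0 0 0 1]
T3·…·T1 = [-3 0 0 3; 0 2 0 -2; 0 0 3/4 5; 0 0 0 1]
T4·…·T1 = [-3 0 0 3; 0 2 0 -2; 6 0 3/4 -1; 0 0 0 1]
det M = -9/2; M⁻¹ = [-1/3 0 0 1; 0 1/2 0 1; 8/3 0 4/3 -20/3; 0 0 0 1]
M⁻¹ · (3, -10, 5/4)ᵀ = (0, -4, 3)ᵀ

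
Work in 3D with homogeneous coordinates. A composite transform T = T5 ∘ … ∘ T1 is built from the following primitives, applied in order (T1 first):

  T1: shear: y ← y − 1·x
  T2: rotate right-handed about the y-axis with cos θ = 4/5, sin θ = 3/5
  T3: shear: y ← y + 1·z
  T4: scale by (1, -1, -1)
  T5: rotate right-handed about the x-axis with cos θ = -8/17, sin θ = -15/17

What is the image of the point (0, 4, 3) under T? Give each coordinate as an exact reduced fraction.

T(p) = (9/5, 76/85, 576/85)

T1 shear: y ← y − 1·x: (0, 4, 3) → (0, 4, 3)
T2 rotate right-handed about the y-axis with cos θ = 4/5, sin θ = 3/5: (0, 4, 3) → (9/5, 4, 12/5)
T3 shear: y ← y + 1·z: (9/5, 4, 12/5) → (9/5, 32/5, 12/5)
T4 scale by (1, -1, -1): (9/5, 32/5, 12/5) → (9/5, -32/5, -12/5)
T5 rotate right-handed about the x-axis with cos θ = -8/17, sin θ = -15/17: (9/5, -32/5, -12/5) → (9/5, 76/85, 576/85)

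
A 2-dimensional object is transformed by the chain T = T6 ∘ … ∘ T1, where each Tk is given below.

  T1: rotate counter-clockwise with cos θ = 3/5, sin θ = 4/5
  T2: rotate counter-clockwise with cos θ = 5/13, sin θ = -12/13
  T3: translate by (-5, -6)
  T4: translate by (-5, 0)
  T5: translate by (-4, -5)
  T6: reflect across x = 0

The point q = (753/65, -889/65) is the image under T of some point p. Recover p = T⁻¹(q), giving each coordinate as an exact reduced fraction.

p = (3, -2)

T1 = [3/5 -4/5 0; 4/5 3/5 0; 0 0 1]
T2·T1 = [63/65 16/65 0; -16/65 63/65 0; 0 0 1]
T3·…·T1 = [63/65 16/65 -5; -16/65 63/65 -6; 0 0 1]
T4·…·T1 = [63/65 16/65 -10; -16/65 63/65 -6; 0 0 1]
T5·…·T1 = [63/65 16/65 -14; -16/65 63/65 -11; 0 0 1]
T6·…·T1 = [-63/65 -16/65 14; -16/65 63/65 -11; 0 0 1]
det M = -1; M⁻¹ = [-63/65 -16/65 706/65; -16/65 63/65 917/65; 0 0 1]
M⁻¹ · (753/65, -889/65)ᵀ = (3, -2)ᵀ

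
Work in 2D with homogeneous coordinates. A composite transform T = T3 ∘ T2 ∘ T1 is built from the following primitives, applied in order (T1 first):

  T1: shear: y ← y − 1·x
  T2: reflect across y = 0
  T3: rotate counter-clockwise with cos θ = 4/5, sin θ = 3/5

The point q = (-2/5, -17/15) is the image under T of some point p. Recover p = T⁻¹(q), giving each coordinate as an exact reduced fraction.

p = (-1, -1/3)

T1 = [1 0 0; -1 1 0; 0 0 1]
T2·T1 = [1 0 0; 1 -1 0; 0 0 1]
T3·…·T1 = [1/5 3/5 0; 7/5 -4/5 0; 0 0 1]
det M = -1; M⁻¹ = [4/5 3/5 0; 7/5 -1/5 0; 0 0 1]
M⁻¹ · (-2/5, -17/15)ᵀ = (-1, -1/3)ᵀ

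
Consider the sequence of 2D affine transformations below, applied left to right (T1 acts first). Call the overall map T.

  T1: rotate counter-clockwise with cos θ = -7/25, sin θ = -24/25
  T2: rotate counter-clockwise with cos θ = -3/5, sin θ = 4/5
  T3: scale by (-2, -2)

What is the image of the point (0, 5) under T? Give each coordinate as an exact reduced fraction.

T1 rotate counter-clockwise with cos θ = -7/25, sin θ = -24/25: (0, 5) → (24/5, -7/5)
T2 rotate counter-clockwise with cos θ = -3/5, sin θ = 4/5: (24/5, -7/5) → (-44/25, 117/25)
T3 scale by (-2, -2): (-44/25, 117/25) → (88/25, -234/25)

T(p) = (88/25, -234/25)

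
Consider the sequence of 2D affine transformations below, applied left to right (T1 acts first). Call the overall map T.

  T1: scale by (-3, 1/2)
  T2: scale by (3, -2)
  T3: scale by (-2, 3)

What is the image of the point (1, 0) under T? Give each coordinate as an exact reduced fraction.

T(p) = (18, 0)

T1 scale by (-3, 1/2): (1, 0) → (-3, 0)
T2 scale by (3, -2): (-3, 0) → (-9, 0)
T3 scale by (-2, 3): (-9, 0) → (18, 0)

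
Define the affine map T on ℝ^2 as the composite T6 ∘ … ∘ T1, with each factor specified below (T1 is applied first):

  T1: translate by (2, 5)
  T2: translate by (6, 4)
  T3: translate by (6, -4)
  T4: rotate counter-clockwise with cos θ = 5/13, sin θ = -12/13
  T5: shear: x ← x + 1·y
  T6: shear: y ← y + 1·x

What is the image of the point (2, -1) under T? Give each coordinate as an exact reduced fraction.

T(p) = (-44/13, -216/13)

T1 translate by (2, 5): (2, -1) → (4, 4)
T2 translate by (6, 4): (4, 4) → (10, 8)
T3 translate by (6, -4): (10, 8) → (16, 4)
T4 rotate counter-clockwise with cos θ = 5/13, sin θ = -12/13: (16, 4) → (128/13, -172/13)
T5 shear: x ← x + 1·y: (128/13, -172/13) → (-44/13, -172/13)
T6 shear: y ← y + 1·x: (-44/13, -172/13) → (-44/13, -216/13)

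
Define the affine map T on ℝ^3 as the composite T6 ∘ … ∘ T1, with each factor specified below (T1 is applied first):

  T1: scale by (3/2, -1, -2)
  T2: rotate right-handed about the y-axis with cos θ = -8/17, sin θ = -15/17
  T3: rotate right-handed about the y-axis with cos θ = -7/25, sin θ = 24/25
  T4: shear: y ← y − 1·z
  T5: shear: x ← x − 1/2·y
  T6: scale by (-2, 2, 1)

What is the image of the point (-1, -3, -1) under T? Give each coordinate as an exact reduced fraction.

T1 scale by (3/2, -1, -2): (-1, -3, -1) → (-3/2, 3, 2)
T2 rotate right-handed about the y-axis with cos θ = -8/17, sin θ = -15/17: (-3/2, 3, 2) → (-18/17, 3, -77/34)
T3 rotate right-handed about the y-axis with cos θ = -7/25, sin θ = 24/25: (-18/17, 3, -77/34) → (-798/425, 3, 1403/850)
T4 shear: y ← y − 1·z: (-798/425, 3, 1403/850) → (-798/425, 1147/850, 1403/850)
T5 shear: x ← x − 1/2·y: (-798/425, 1147/850, 1403/850) → (-4339/1700, 1147/850, 1403/850)
T6 scale by (-2, 2, 1): (-4339/1700, 1147/850, 1403/850) → (4339/850, 1147/425, 1403/850)

T(p) = (4339/850, 1147/425, 1403/850)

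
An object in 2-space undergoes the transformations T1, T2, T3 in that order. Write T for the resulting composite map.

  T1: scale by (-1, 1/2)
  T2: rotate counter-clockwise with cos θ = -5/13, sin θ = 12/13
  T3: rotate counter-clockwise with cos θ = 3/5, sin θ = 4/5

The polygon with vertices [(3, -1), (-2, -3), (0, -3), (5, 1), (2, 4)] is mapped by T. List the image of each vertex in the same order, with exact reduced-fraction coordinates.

image vertices: (197/65, -33/130), (-102/65, 253/130), (24/65, 189/130), (307/65, -223/130), (94/65, -158/65)

T1 scale by (-1, 1/2): (3, -1) → (-3, -1/2); (-2, -3) → (2, -3/2); (0, -3) → (0, -3/2); (5, 1) → (-5, 1/2); (2, 4) → (-2, 2)
T2 rotate counter-clockwise with cos θ = -5/13, sin θ = 12/13: (-3, -1/2) → (21/13, -67/26); (2, -3/2) → (8/13, 63/26); (0, -3/2) → (18/13, 15/26); (-5, 1/2) → (19/13, -125/26); (-2, 2) → (-14/13, -34/13)
T3 rotate counter-clockwise with cos θ = 3/5, sin θ = 4/5: (21/13, -67/26) → (197/65, -33/130); (8/13, 63/26) → (-102/65, 253/130); (18/13, 15/26) → (24/65, 189/130); (19/13, -125/26) → (307/65, -223/130); (-14/13, -34/13) → (94/65, -158/65)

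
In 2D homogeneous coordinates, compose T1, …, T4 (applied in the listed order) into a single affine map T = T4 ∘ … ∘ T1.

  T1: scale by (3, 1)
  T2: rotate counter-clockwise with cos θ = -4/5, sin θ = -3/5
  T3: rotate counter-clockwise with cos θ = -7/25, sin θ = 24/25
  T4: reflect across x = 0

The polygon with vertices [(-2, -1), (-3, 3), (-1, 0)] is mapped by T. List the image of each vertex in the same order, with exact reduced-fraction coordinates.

image vertices: (27/5, 14/5), (27/5, 39/5), (12/5, 9/5)

T1 scale by (3, 1): (-2, -1) → (-6, -1); (-3, 3) → (-9, 3); (-1, 0) → (-3, 0)
T2 rotate counter-clockwise with cos θ = -4/5, sin θ = -3/5: (-6, -1) → (21/5, 22/5); (-9, 3) → (9, 3); (-3, 0) → (12/5, 9/5)
T3 rotate counter-clockwise with cos θ = -7/25, sin θ = 24/25: (21/5, 22/5) → (-27/5, 14/5); (9, 3) → (-27/5, 39/5); (12/5, 9/5) → (-12/5, 9/5)
T4 reflect across x = 0: (-27/5, 14/5) → (27/5, 14/5); (-27/5, 39/5) → (27/5, 39/5); (-12/5, 9/5) → (12/5, 9/5)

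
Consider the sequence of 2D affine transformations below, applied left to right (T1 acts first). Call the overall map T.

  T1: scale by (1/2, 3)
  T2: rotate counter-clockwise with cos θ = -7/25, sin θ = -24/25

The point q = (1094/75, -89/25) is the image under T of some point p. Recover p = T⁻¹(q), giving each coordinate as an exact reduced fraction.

T1 = [1/2 0 0; 0 3 0; 0 0 1]
T2·T1 = [-7/50 72/25 0; -12/25 -21/25 0; 0 0 1]
det M = 3/2; M⁻¹ = [-14/25 -48/25 0; 8/25 -7/75 0; 0 0 1]
M⁻¹ · (1094/75, -89/25)ᵀ = (-4/3, 5)ᵀ

p = (-4/3, 5)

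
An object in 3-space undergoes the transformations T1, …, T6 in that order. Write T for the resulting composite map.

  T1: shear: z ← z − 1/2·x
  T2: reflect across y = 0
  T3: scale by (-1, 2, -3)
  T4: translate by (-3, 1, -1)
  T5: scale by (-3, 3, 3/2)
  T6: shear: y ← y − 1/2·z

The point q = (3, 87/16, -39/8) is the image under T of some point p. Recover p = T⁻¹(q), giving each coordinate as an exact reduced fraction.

p = (-2, 0, -1/4)

T1 = [1 0 0 0; 0 1 0 0; -1/2 0 1 0; 0 0 0 1]
T2·T1 = [1 0 0 0; 0 -1 0 0; -1/2 0 1 0; 0 0 0 1]
T3·…·T1 = [-1 0 0 0; 0 -2 0 0; 3/2 0 -3 0; 0 0 0 1]
T4·…·T1 = [-1 0 0 -3; 0 -2 0 1; 3/2 0 -3 -1; 0 0 0 1]
T5·…·T1 = [3 0 0 9; 0 -6 0 3; 9/4 0 -9/2 -3/2; 0 0 0 1]
T6·…·T1 = [3 0 0 9; -9/8 -6 9/4 15/4; 9/4 0 -9/2 -3/2; 0 0 0 1]
det M = 81; M⁻¹ = [1/3 0 0 -3; 0 -1/6 -1/12 1/2; 1/6 0 -2/9 -11/6; 0 0 0 1]
M⁻¹ · (3, 87/16, -39/8)ᵀ = (-2, 0, -1/4)ᵀ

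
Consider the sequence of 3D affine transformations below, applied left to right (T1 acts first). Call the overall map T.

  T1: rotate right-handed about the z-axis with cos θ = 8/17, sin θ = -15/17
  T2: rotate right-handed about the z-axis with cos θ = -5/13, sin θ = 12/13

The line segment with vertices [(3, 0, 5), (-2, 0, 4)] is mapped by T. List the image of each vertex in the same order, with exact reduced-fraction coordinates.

image vertices: (420/221, 513/221, 5), (-280/221, -342/221, 4)

T1 rotate right-handed about the z-axis with cos θ = 8/17, sin θ = -15/17: (3, 0, 5) → (24/17, -45/17, 5); (-2, 0, 4) → (-16/17, 30/17, 4)
T2 rotate right-handed about the z-axis with cos θ = -5/13, sin θ = 12/13: (24/17, -45/17, 5) → (420/221, 513/221, 5); (-16/17, 30/17, 4) → (-280/221, -342/221, 4)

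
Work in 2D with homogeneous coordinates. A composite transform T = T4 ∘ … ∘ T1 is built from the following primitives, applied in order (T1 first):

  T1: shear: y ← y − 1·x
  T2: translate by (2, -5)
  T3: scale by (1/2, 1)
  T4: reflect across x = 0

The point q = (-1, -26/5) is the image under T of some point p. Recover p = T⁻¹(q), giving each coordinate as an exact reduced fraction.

p = (0, -1/5)

T1 = [1 0 0; -1 1 0; 0 0 1]
T2·T1 = [1 0 2; -1 1 -5; 0 0 1]
T3·…·T1 = [1/2 0 1; -1 1 -5; 0 0 1]
T4·…·T1 = [-1/2 0 -1; -1 1 -5; 0 0 1]
det M = -1/2; M⁻¹ = [-2 0 -2; -2 1 3; 0 0 1]
M⁻¹ · (-1, -26/5)ᵀ = (0, -1/5)ᵀ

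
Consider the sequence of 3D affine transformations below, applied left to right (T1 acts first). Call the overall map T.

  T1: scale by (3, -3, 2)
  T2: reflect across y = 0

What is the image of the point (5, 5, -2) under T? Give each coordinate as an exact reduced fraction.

T1 scale by (3, -3, 2): (5, 5, -2) → (15, -15, -4)
T2 reflect across y = 0: (15, -15, -4) → (15, 15, -4)

T(p) = (15, 15, -4)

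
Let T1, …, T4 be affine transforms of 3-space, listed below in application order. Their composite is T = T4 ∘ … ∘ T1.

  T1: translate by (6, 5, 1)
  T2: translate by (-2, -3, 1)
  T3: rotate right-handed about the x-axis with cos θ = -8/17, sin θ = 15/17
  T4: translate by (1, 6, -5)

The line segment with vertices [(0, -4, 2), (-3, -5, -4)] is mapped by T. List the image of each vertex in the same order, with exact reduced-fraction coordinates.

T1 translate by (6, 5, 1): (0, -4, 2) → (6, 1, 3); (-3, -5, -4) → (3, 0, -3)
T2 translate by (-2, -3, 1): (6, 1, 3) → (4, -2, 4); (3, 0, -3) → (1, -3, -2)
T3 rotate right-handed about the x-axis with cos θ = -8/17, sin θ = 15/17: (4, -2, 4) → (4, -44/17, -62/17); (1, -3, -2) → (1, 54/17, -29/17)
T4 translate by (1, 6, -5): (4, -44/17, -62/17) → (5, 58/17, -147/17); (1, 54/17, -29/17) → (2, 156/17, -114/17)

image vertices: (5, 58/17, -147/17), (2, 156/17, -114/17)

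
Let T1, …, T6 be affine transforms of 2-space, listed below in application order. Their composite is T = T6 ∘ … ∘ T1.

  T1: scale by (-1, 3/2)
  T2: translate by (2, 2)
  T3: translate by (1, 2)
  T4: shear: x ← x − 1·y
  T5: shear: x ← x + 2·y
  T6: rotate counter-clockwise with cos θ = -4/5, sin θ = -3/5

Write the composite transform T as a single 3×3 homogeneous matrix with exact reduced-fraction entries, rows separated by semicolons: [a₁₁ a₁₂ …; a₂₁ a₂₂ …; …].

T1 = [-1 0 0; 0 3/2 0; 0 0 1]
T2·T1 = [-1 0 2; 0 3/2 2; 0 0 1]
T3·…·T1 = [-1 0 3; 0 3/2 4; 0 0 1]
T4·…·T1 = [-1 -3/2 -1; 0 3/2 4; 0 0 1]
T5·…·T1 = [-1 3/2 7; 0 3/2 4; 0 0 1]
T6·…·T1 = [4/5 -3/10 -16/5; 3/5 -21/10 -37/5; 0 0 1]

T = [4/5 -3/10 -16/5; 3/5 -21/10 -37/5; 0 0 1]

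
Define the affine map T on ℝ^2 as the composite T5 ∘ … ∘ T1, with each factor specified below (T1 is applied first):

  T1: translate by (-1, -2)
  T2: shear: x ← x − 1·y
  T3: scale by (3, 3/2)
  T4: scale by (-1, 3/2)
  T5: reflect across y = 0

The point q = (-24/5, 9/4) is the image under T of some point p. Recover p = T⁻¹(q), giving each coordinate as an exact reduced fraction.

T1 = [1 0 -1; 0 1 -2; 0 0 1]
T2·T1 = [1 -1 1; 0 1 -2; 0 0 1]
T3·…·T1 = [3 -3 3; 0 3/2 -3; 0 0 1]
T4·…·T1 = [-3 3 -3; 0 9/4 -9/2; 0 0 1]
T5·…·T1 = [-3 3 -3; 0 -9/4 9/2; 0 0 1]
det M = 27/4; M⁻¹ = [-1/3 -4/9 1; 0 -4/9 2; 0 0 1]
M⁻¹ · (-24/5, 9/4)ᵀ = (8/5, 1)ᵀ

p = (8/5, 1)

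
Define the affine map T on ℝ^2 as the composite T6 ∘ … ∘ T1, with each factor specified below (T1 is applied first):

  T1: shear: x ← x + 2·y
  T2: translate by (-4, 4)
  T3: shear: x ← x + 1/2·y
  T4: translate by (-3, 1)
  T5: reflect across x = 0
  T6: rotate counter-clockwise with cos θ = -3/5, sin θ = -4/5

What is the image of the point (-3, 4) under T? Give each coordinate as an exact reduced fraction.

T(p) = (42/5, -19/5)

T1 shear: x ← x + 2·y: (-3, 4) → (5, 4)
T2 translate by (-4, 4): (5, 4) → (1, 8)
T3 shear: x ← x + 1/2·y: (1, 8) → (5, 8)
T4 translate by (-3, 1): (5, 8) → (2, 9)
T5 reflect across x = 0: (2, 9) → (-2, 9)
T6 rotate counter-clockwise with cos θ = -3/5, sin θ = -4/5: (-2, 9) → (42/5, -19/5)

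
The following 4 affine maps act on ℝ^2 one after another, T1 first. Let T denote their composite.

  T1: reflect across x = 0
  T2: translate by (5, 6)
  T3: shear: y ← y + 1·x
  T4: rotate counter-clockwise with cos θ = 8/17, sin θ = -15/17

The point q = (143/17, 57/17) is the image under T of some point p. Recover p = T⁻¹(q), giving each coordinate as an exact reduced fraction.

p = (4, 2)

T1 = [-1 0 0; 0 1 0; 0 0 1]
T2·T1 = [-1 0 5; 0 1 6; 0 0 1]
T3·…·T1 = [-1 0 5; -1 1 11; 0 0 1]
T4·…·T1 = [-23/17 15/17 205/17; 7/17 8/17 13/17; 0 0 1]
det M = -1; M⁻¹ = [-8/17 15/17 5; 7/17 23/17 -6; 0 0 1]
M⁻¹ · (143/17, 57/17)ᵀ = (4, 2)ᵀ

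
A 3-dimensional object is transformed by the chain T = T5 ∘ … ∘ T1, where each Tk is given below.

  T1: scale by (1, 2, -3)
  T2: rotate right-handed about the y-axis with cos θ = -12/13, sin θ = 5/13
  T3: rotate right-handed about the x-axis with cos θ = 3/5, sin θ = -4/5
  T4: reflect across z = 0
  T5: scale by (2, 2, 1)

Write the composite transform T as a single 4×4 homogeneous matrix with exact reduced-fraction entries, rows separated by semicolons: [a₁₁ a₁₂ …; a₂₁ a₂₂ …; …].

T1 = [1 0 0 0; 0 2 0 0; 0 0 -3 0; 0 0 0 1]
T2·T1 = [-12/13 0 -15/13 0; 0 2 0 0; -5/13 0 36/13 0; 0 0 0 1]
T3·…·T1 = [-12/13 0 -15/13 0; -4/13 6/5 144/65 0; -3/13 -8/5 108/65 0; 0 0 0 1]
T4·…·T1 = [-12/13 0 -15/13 0; -4/13 6/5 144/65 0; 3/13 8/5 -108/65 0; 0 0 0 1]
T5·…·T1 = [-24/13 0 -30/13 0; -8/13 12/5 288/65 0; 3/13 8/5 -108/65 0; 0 0 0 1]

T = [-24/13 0 -30/13 0; -8/13 12/5 288/65 0; 3/13 8/5 -108/65 0; 0 0 0 1]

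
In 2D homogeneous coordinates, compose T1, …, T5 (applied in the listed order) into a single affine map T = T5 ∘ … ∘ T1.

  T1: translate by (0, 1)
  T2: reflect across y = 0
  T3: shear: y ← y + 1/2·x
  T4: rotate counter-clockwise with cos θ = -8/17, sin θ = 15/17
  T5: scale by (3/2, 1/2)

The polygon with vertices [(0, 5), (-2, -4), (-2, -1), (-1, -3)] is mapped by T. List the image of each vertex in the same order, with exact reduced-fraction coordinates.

image vertices: (135/17, 24/17), (-21/17, -23/17), (93/34, -11/17), (-87/68, -27/34)

T1 translate by (0, 1): (0, 5) → (0, 6); (-2, -4) → (-2, -3); (-2, -1) → (-2, 0); (-1, -3) → (-1, -2)
T2 reflect across y = 0: (0, 6) → (0, -6); (-2, -3) → (-2, 3); (-2, 0) → (-2, 0); (-1, -2) → (-1, 2)
T3 shear: y ← y + 1/2·x: (0, -6) → (0, -6); (-2, 3) → (-2, 2); (-2, 0) → (-2, -1); (-1, 2) → (-1, 3/2)
T4 rotate counter-clockwise with cos θ = -8/17, sin θ = 15/17: (0, -6) → (90/17, 48/17); (-2, 2) → (-14/17, -46/17); (-2, -1) → (31/17, -22/17); (-1, 3/2) → (-29/34, -27/17)
T5 scale by (3/2, 1/2): (90/17, 48/17) → (135/17, 24/17); (-14/17, -46/17) → (-21/17, -23/17); (31/17, -22/17) → (93/34, -11/17); (-29/34, -27/17) → (-87/68, -27/34)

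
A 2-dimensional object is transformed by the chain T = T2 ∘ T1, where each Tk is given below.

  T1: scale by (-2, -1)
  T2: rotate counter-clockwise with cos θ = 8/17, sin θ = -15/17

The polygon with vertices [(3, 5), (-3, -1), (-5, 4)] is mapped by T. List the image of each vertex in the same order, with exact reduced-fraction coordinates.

image vertices: (-123/17, 50/17), (63/17, -82/17), (20/17, -182/17)

T1 scale by (-2, -1): (3, 5) → (-6, -5); (-3, -1) → (6, 1); (-5, 4) → (10, -4)
T2 rotate counter-clockwise with cos θ = 8/17, sin θ = -15/17: (-6, -5) → (-123/17, 50/17); (6, 1) → (63/17, -82/17); (10, -4) → (20/17, -182/17)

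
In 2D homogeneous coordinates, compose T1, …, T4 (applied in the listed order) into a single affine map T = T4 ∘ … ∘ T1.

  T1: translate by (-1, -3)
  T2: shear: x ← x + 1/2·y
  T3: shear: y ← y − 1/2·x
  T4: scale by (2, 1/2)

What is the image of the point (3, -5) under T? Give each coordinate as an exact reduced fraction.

T1 translate by (-1, -3): (3, -5) → (2, -8)
T2 shear: x ← x + 1/2·y: (2, -8) → (-2, -8)
T3 shear: y ← y − 1/2·x: (-2, -8) → (-2, -7)
T4 scale by (2, 1/2): (-2, -7) → (-4, -7/2)

T(p) = (-4, -7/2)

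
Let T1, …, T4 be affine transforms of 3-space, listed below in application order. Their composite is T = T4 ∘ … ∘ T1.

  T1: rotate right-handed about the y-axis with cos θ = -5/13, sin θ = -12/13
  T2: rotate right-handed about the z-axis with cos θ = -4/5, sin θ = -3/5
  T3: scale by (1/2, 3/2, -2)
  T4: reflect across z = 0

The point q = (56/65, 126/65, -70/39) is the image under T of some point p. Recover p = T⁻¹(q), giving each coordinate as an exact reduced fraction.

p = (0, 0, 7/3)

T1 = [-5/13 0 -12/13 0; 0 1 0 0; 12/13 0 -5/13 0; 0 0 0 1]
T2·T1 = [4/13 3/5 48/65 0; 3/13 -4/5 36/65 0; 12/13 0 -5/13 0; 0 0 0 1]
T3·…·T1 = [2/13 3/10 24/65 0; 9/26 -6/5 54/65 0; -24/13 0 10/13 0; 0 0 0 1]
T4·…·T1 = [2/13 3/10 24/65 0; 9/26 -6/5 54/65 0; 24/13 0 -10/13 0; 0 0 0 1]
det M = 3/2; M⁻¹ = [8/13 2/13 6/13 0; 6/5 -8/15 0 0; 96/65 24/65 -5/26 0; 0 0 0 1]
M⁻¹ · (56/65, 126/65, -70/39)ᵀ = (0, 0, 7/3)ᵀ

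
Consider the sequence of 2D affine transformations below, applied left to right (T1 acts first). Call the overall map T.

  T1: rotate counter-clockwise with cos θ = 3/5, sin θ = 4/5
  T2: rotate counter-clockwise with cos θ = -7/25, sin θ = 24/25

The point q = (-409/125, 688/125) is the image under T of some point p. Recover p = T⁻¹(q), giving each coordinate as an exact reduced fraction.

T1 = [3/5 -4/5 0; 4/5 3/5 0; 0 0 1]
T2·T1 = [-117/125 -44/125 0; 44/125 -117/125 0; 0 0 1]
det M = 1; M⁻¹ = [-117/125 44/125 0; -44/125 -117/125 0; 0 0 1]
M⁻¹ · (-409/125, 688/125)ᵀ = (5, -4)ᵀ

p = (5, -4)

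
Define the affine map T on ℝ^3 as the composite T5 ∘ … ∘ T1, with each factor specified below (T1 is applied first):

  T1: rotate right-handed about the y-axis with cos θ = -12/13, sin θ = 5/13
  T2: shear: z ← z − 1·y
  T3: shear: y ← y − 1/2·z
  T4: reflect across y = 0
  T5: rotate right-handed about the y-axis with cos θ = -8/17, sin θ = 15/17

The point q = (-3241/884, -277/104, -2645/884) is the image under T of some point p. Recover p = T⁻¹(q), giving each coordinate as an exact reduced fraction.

p = (-4, 7/4, 7/4)

T1 = [-12/13 0 5/13 0; 0 1 0 0; -5/13 0 -12/13 0; 0 0 0 1]
T2·T1 = [-12/13 0 5/13 0; 0 1 0 0; -5/13 -1 -12/13 0; 0 0 0 1]
T3·…·T1 = [-12/13 0 5/13 0; 5/26 3/2 6/13 0; -5/13 -1 -12/13 0; 0 0 0 1]
T4·…·T1 = [-12/13 0 5/13 0; -5/26 -3/2 -6/13 0; -5/13 -1 -12/13 0; 0 0 0 1]
T5·…·T1 = [21/221 -15/17 -220/221 0; -5/26 -3/2 -6/13 0; 220/221 8/17 21/221 0; 0 0 0 1]
det M = -1; M⁻¹ = [-33/442 5/13 240/221 0; 15/34 -1 -4/17 0; -310/221 12/13 69/221 0; 0 0 0 1]
M⁻¹ · (-3241/884, -277/104, -2645/884)ᵀ = (-4, 7/4, 7/4)ᵀ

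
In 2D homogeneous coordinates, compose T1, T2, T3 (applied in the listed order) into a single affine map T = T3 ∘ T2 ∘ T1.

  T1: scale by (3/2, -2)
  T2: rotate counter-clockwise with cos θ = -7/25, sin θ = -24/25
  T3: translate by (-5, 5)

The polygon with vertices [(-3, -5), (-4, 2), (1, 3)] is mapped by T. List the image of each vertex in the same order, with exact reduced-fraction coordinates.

image vertices: (293/50, 163/25), (-179/25, 297/25), (-559/50, 131/25)

T1 scale by (3/2, -2): (-3, -5) → (-9/2, 10); (-4, 2) → (-6, -4); (1, 3) → (3/2, -6)
T2 rotate counter-clockwise with cos θ = -7/25, sin θ = -24/25: (-9/2, 10) → (543/50, 38/25); (-6, -4) → (-54/25, 172/25); (3/2, -6) → (-309/50, 6/25)
T3 translate by (-5, 5): (543/50, 38/25) → (293/50, 163/25); (-54/25, 172/25) → (-179/25, 297/25); (-309/50, 6/25) → (-559/50, 131/25)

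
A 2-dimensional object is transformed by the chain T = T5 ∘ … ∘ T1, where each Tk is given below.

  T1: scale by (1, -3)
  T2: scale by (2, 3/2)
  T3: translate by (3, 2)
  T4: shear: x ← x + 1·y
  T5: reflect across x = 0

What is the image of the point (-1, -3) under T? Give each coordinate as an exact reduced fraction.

T1 scale by (1, -3): (-1, -3) → (-1, 9)
T2 scale by (2, 3/2): (-1, 9) → (-2, 27/2)
T3 translate by (3, 2): (-2, 27/2) → (1, 31/2)
T4 shear: x ← x + 1·y: (1, 31/2) → (33/2, 31/2)
T5 reflect across x = 0: (33/2, 31/2) → (-33/2, 31/2)

T(p) = (-33/2, 31/2)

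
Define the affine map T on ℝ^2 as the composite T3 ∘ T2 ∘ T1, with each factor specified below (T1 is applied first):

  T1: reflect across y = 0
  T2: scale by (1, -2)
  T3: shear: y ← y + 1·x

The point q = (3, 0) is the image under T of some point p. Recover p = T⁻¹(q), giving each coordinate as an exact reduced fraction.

p = (3, -3/2)

T1 = [1 0 0; 0 -1 0; 0 0 1]
T2·T1 = [1 0 0; 0 2 0; 0 0 1]
T3·…·T1 = [1 0 0; 1 2 0; 0 0 1]
det M = 2; M⁻¹ = [1 0 0; -1/2 1/2 0; 0 0 1]
M⁻¹ · (3, 0)ᵀ = (3, -3/2)ᵀ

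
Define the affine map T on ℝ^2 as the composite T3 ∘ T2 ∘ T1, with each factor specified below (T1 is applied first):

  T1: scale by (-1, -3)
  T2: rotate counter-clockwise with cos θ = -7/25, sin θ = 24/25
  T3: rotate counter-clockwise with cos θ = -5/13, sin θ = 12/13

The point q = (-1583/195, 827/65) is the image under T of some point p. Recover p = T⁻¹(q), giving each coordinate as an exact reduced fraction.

T1 = [-1 0 0; 0 -3 0; 0 0 1]
T2·T1 = [7/25 72/25 0; -24/25 21/25 0; 0 0 1]
T3·…·T1 = [253/325 -612/325 0; 204/325 759/325 0; 0 0 1]
det M = 3; M⁻¹ = [253/325 204/325 0; -68/325 253/975 0; 0 0 1]
M⁻¹ · (-1583/195, 827/65)ᵀ = (5/3, 5)ᵀ

p = (5/3, 5)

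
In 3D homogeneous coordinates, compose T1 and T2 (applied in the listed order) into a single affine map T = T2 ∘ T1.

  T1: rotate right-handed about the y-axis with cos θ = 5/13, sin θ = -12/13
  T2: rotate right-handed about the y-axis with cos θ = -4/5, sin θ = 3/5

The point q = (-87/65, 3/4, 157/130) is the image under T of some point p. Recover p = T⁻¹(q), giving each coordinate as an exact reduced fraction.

p = (-3/2, 3/4, -1)

T1 = [5/13 0 -12/13 0; 0 1 0 0; 12/13 0 5/13 0; 0 0 0 1]
T2·T1 = [16/65 0 63/65 0; 0 1 0 0; -63/65 0 16/65 0; 0 0 0 1]
det M = 1; M⁻¹ = [16/65 0 -63/65 0; 0 1 0 0; 63/65 0 16/65 0; 0 0 0 1]
M⁻¹ · (-87/65, 3/4, 157/130)ᵀ = (-3/2, 3/4, -1)ᵀ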